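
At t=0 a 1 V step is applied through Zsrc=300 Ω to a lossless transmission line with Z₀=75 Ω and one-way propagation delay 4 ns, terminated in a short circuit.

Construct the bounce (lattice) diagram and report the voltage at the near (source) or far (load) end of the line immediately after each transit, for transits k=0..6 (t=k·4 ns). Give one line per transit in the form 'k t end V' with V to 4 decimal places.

Γ_L=-1.000000, Γ_S=0.600000; launch V₁=1·75/375=0.200000
k=0 src: V=0.2000
k=1 load: inc=0.200000, refl=0.200000·-1.000000=-0.2000; V=0.000000+0.200000+-0.200000=0.0000
k=2 src: inc=-0.200000, refl=-0.200000·0.600000=-0.1200; V=0.200000+-0.200000+-0.120000=-0.1200
k=3 load: inc=-0.120000, refl=-0.120000·-1.000000=0.1200; V=0.000000+-0.120000+0.120000=0.0000
k=4 src: inc=0.120000, refl=0.120000·0.600000=0.0720; V=-0.120000+0.120000+0.072000=0.0720
k=5 load: inc=0.072000, refl=0.072000·-1.000000=-0.0720; V=0.000000+0.072000+-0.072000=0.0000
k=6 src: inc=-0.072000, refl=-0.072000·0.600000=-0.0432; V=0.072000+-0.072000+-0.043200=-0.0432

0 0 source 0.2000
1 4 load 0.0000
2 8 source -0.1200
3 12 load 0.0000
4 16 source 0.0720
5 20 load 0.0000
6 24 source -0.0432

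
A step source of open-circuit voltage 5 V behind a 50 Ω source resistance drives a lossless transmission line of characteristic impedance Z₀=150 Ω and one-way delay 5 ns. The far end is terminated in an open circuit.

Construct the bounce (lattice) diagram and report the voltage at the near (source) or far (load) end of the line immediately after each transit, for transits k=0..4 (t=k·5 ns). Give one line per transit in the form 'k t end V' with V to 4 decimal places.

0 0 source 3.7500
1 5 load 7.5000
2 10 source 5.6250
3 15 load 3.7500
4 20 source 4.6875

Γ_L=1.000000, Γ_S=-0.500000; launch V₁=5·150/200=3.750000
k=0 src: V=3.7500
k=1 load: inc=3.750000, refl=3.750000·1.000000=3.7500; V=0.000000+3.750000+3.750000=7.5000
k=2 src: inc=3.750000, refl=3.750000·-0.500000=-1.8750; V=3.750000+3.750000+-1.875000=5.6250
k=3 load: inc=-1.875000, refl=-1.875000·1.000000=-1.8750; V=7.500000+-1.875000+-1.875000=3.7500
k=4 src: inc=-1.875000, refl=-1.875000·-0.500000=0.9375; V=5.625000+-1.875000+0.937500=4.6875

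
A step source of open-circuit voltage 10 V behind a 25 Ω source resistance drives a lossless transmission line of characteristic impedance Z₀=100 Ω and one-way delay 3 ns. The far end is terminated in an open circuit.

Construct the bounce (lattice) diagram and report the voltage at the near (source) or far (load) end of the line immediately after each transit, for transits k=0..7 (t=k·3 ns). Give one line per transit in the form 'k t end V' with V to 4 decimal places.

0 0 source 8.0000
1 3 load 16.0000
2 6 source 11.2000
3 9 load 6.4000
4 12 source 9.2800
5 15 load 12.1600
6 18 source 10.4320
7 21 load 8.7040

Γ_L=1.000000, Γ_S=-0.600000; launch V₁=10·100/125=8.000000
k=0 src: V=8.0000
k=1 load: inc=8.000000, refl=8.000000·1.000000=8.0000; V=0.000000+8.000000+8.000000=16.0000
k=2 src: inc=8.000000, refl=8.000000·-0.600000=-4.8000; V=8.000000+8.000000+-4.800000=11.2000
k=3 load: inc=-4.800000, refl=-4.800000·1.000000=-4.8000; V=16.000000+-4.800000+-4.800000=6.4000
k=4 src: inc=-4.800000, refl=-4.800000·-0.600000=2.8800; V=11.200000+-4.800000+2.880000=9.2800
k=5 load: inc=2.880000, refl=2.880000·1.000000=2.8800; V=6.400000+2.880000+2.880000=12.1600
k=6 src: inc=2.880000, refl=2.880000·-0.600000=-1.7280; V=9.280000+2.880000+-1.728000=10.4320
k=7 load: inc=-1.728000, refl=-1.728000·1.000000=-1.7280; V=12.160000+-1.728000+-1.728000=8.7040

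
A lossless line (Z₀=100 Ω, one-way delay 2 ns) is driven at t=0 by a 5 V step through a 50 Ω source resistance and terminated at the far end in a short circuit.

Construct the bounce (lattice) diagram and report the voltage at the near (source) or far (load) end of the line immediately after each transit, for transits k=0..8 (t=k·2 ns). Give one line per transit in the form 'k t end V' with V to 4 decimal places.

Γ_L=-1.000000, Γ_S=-0.333333; launch V₁=5·100/150=3.333333
k=0 src: V=3.3333
k=1 load: inc=3.333333, refl=3.333333·-1.000000=-3.3333; V=0.000000+3.333333+-3.333333=0.0000
k=2 src: inc=-3.333333, refl=-3.333333·-0.333333=1.1111; V=3.333333+-3.333333+1.111111=1.1111
k=3 load: inc=1.111111, refl=1.111111·-1.000000=-1.1111; V=0.000000+1.111111+-1.111111=0.0000
k=4 src: inc=-1.111111, refl=-1.111111·-0.333333=0.3704; V=1.111111+-1.111111+0.370370=0.3704
k=5 load: inc=0.370370, refl=0.370370·-1.000000=-0.3704; V=0.000000+0.370370+-0.370370=0.0000
k=6 src: inc=-0.370370, refl=-0.370370·-0.333333=0.1235; V=0.370370+-0.370370+0.123457=0.1235
k=7 load: inc=0.123457, refl=0.123457·-1.000000=-0.1235; V=0.000000+0.123457+-0.123457=0.0000
k=8 src: inc=-0.123457, refl=-0.123457·-0.333333=0.0412; V=0.123457+-0.123457+0.041152=0.0412

0 0 source 3.3333
1 2 load 0.0000
2 4 source 1.1111
3 6 load 0.0000
4 8 source 0.3704
5 10 load 0.0000
6 12 source 0.1235
7 14 load 0.0000
8 16 source 0.0412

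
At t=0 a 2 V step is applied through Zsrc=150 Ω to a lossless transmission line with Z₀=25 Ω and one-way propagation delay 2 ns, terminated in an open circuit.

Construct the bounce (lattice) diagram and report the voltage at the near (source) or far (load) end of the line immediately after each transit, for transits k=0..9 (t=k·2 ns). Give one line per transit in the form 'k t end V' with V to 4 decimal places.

0 0 source 0.2857
1 2 load 0.5714
2 4 source 0.7755
3 6 load 0.9796
4 8 source 1.1254
5 10 load 1.2711
6 12 source 1.3753
7 14 load 1.4794
8 16 source 1.5538
9 18 load 1.6281

Γ_L=1.000000, Γ_S=0.714286; launch V₁=2·25/175=0.285714
k=0 src: V=0.2857
k=1 load: inc=0.285714, refl=0.285714·1.000000=0.2857; V=0.000000+0.285714+0.285714=0.5714
k=2 src: inc=0.285714, refl=0.285714·0.714286=0.2041; V=0.285714+0.285714+0.204082=0.7755
k=3 load: inc=0.204082, refl=0.204082·1.000000=0.2041; V=0.571429+0.204082+0.204082=0.9796
k=4 src: inc=0.204082, refl=0.204082·0.714286=0.1458; V=0.775510+0.204082+0.145773=1.1254
k=5 load: inc=0.145773, refl=0.145773·1.000000=0.1458; V=0.979592+0.145773+0.145773=1.2711
k=6 src: inc=0.145773, refl=0.145773·0.714286=0.1041; V=1.125364+0.145773+0.104123=1.3753
k=7 load: inc=0.104123, refl=0.104123·1.000000=0.1041; V=1.271137+0.104123+0.104123=1.4794
k=8 src: inc=0.104123, refl=0.104123·0.714286=0.0744; V=1.375260+0.104123+0.074374=1.5538
k=9 load: inc=0.074374, refl=0.074374·1.000000=0.0744; V=1.479384+0.074374+0.074374=1.6281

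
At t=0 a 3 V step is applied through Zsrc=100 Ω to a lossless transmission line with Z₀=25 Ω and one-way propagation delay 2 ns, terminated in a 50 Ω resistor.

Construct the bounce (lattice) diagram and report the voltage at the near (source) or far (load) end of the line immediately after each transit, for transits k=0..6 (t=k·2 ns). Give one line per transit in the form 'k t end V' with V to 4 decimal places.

0 0 source 0.6000
1 2 load 0.8000
2 4 source 0.9200
3 6 load 0.9600
4 8 source 0.9840
5 10 load 0.9920
6 12 source 0.9968

Γ_L=0.333333, Γ_S=0.600000; launch V₁=3·25/125=0.600000
k=0 src: V=0.6000
k=1 load: inc=0.600000, refl=0.600000·0.333333=0.2000; V=0.000000+0.600000+0.200000=0.8000
k=2 src: inc=0.200000, refl=0.200000·0.600000=0.1200; V=0.600000+0.200000+0.120000=0.9200
k=3 load: inc=0.120000, refl=0.120000·0.333333=0.0400; V=0.800000+0.120000+0.040000=0.9600
k=4 src: inc=0.040000, refl=0.040000·0.600000=0.0240; V=0.920000+0.040000+0.024000=0.9840
k=5 load: inc=0.024000, refl=0.024000·0.333333=0.0080; V=0.960000+0.024000+0.008000=0.9920
k=6 src: inc=0.008000, refl=0.008000·0.600000=0.0048; V=0.984000+0.008000+0.004800=0.9968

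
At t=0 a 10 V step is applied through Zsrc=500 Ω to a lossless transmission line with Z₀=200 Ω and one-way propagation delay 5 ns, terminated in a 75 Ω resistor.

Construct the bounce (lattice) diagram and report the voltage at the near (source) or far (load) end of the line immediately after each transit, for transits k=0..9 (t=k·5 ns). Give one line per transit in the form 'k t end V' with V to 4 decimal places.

Γ_L=-0.454545, Γ_S=0.428571; launch V₁=10·200/700=2.857143
k=0 src: V=2.8571
k=1 load: inc=2.857143, refl=2.857143·-0.454545=-1.2987; V=0.000000+2.857143+-1.298701=1.5584
k=2 src: inc=-1.298701, refl=-1.298701·0.428571=-0.5566; V=2.857143+-1.298701+-0.556586=1.0019
k=3 load: inc=-0.556586, refl=-0.556586·-0.454545=0.2530; V=1.558442+-0.556586+0.252994=1.2548
k=4 src: inc=0.252994, refl=0.252994·0.428571=0.1084; V=1.001855+0.252994+0.108426=1.3633
k=5 load: inc=0.108426, refl=0.108426·-0.454545=-0.0493; V=1.254849+0.108426+-0.049284=1.3140
k=6 src: inc=-0.049284, refl=-0.049284·0.428571=-0.0211; V=1.363275+-0.049284+-0.021122=1.2929
k=7 load: inc=-0.021122, refl=-0.021122·-0.454545=0.0096; V=1.313990+-0.021122+0.009601=1.3025
k=8 src: inc=0.009601, refl=0.009601·0.428571=0.0041; V=1.292869+0.009601+0.004115=1.3066
k=9 load: inc=0.004115, refl=0.004115·-0.454545=-0.0019; V=1.302469+0.004115+-0.001870=1.3047

0 0 source 2.8571
1 5 load 1.5584
2 10 source 1.0019
3 15 load 1.2548
4 20 source 1.3633
5 25 load 1.3140
6 30 source 1.2929
7 35 load 1.3025
8 40 source 1.3066
9 45 load 1.3047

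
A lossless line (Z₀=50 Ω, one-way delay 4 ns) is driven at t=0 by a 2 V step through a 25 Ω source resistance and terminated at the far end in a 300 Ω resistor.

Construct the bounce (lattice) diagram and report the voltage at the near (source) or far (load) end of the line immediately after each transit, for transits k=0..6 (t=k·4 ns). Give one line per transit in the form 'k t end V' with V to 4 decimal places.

Γ_L=0.714286, Γ_S=-0.333333; launch V₁=2·50/75=1.333333
k=0 src: V=1.3333
k=1 load: inc=1.333333, refl=1.333333·0.714286=0.9524; V=0.000000+1.333333+0.952381=2.2857
k=2 src: inc=0.952381, refl=0.952381·-0.333333=-0.3175; V=1.333333+0.952381+-0.317460=1.9683
k=3 load: inc=-0.317460, refl=-0.317460·0.714286=-0.2268; V=2.285714+-0.317460+-0.226757=1.7415
k=4 src: inc=-0.226757, refl=-0.226757·-0.333333=0.0756; V=1.968254+-0.226757+0.075586=1.8171
k=5 load: inc=0.075586, refl=0.075586·0.714286=0.0540; V=1.741497+0.075586+0.053990=1.8711
k=6 src: inc=0.053990, refl=0.053990·-0.333333=-0.0180; V=1.817082+0.053990+-0.017997=1.8531

0 0 source 1.3333
1 4 load 2.2857
2 8 source 1.9683
3 12 load 1.7415
4 16 source 1.8171
5 20 load 1.8711
6 24 source 1.8531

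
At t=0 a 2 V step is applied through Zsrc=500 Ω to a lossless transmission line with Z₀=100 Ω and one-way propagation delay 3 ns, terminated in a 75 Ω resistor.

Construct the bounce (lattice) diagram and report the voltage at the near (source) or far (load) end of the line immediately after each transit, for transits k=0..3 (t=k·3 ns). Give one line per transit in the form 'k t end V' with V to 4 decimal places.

Γ_L=-0.142857, Γ_S=0.666667; launch V₁=2·100/600=0.333333
k=0 src: V=0.3333
k=1 load: inc=0.333333, refl=0.333333·-0.142857=-0.0476; V=0.000000+0.333333+-0.047619=0.2857
k=2 src: inc=-0.047619, refl=-0.047619·0.666667=-0.0317; V=0.333333+-0.047619+-0.031746=0.2540
k=3 load: inc=-0.031746, refl=-0.031746·-0.142857=0.0045; V=0.285714+-0.031746+0.004535=0.2585

0 0 source 0.3333
1 3 load 0.2857
2 6 source 0.2540
3 9 load 0.2585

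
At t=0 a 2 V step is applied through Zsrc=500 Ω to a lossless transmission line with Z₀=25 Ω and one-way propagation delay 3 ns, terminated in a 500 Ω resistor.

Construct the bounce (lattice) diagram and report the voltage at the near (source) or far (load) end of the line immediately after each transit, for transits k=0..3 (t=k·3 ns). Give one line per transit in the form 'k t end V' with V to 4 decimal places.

0 0 source 0.0952
1 3 load 0.1814
2 6 source 0.2594
3 9 load 0.3299

Γ_L=0.904762, Γ_S=0.904762; launch V₁=2·25/525=0.095238
k=0 src: V=0.0952
k=1 load: inc=0.095238, refl=0.095238·0.904762=0.0862; V=0.000000+0.095238+0.086168=0.1814
k=2 src: inc=0.086168, refl=0.086168·0.904762=0.0780; V=0.095238+0.086168+0.077961=0.2594
k=3 load: inc=0.077961, refl=0.077961·0.904762=0.0705; V=0.181406+0.077961+0.070536=0.3299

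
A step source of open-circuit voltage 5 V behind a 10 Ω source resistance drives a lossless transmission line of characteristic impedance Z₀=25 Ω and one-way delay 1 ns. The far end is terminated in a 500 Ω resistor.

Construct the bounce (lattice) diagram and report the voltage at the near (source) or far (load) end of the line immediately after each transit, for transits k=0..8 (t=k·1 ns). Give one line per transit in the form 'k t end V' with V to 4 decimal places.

Γ_L=0.904762, Γ_S=-0.428571; launch V₁=5·25/35=3.571429
k=0 src: V=3.5714
k=1 load: inc=3.571429, refl=3.571429·0.904762=3.2313; V=0.000000+3.571429+3.231293=6.8027
k=2 src: inc=3.231293, refl=3.231293·-0.428571=-1.3848; V=3.571429+3.231293+-1.384840=5.4179
k=3 load: inc=-1.384840, refl=-1.384840·0.904762=-1.2530; V=6.802721+-1.384840+-1.252950=4.1649
k=4 src: inc=-1.252950, refl=-1.252950·-0.428571=0.5370; V=5.417881+-1.252950+0.536979=4.7019
k=5 load: inc=0.536979, refl=0.536979·0.904762=0.4858; V=4.164931+0.536979+0.485838=5.1877
k=6 src: inc=0.485838, refl=0.485838·-0.428571=-0.2082; V=4.701910+0.485838+-0.208216=4.9795
k=7 load: inc=-0.208216, refl=-0.208216·0.904762=-0.1884; V=5.187748+-0.208216+-0.188386=4.7911
k=8 src: inc=-0.188386, refl=-0.188386·-0.428571=0.0807; V=4.979532+-0.188386+0.080737=4.8719

0 0 source 3.5714
1 1 load 6.8027
2 2 source 5.4179
3 3 load 4.1649
4 4 source 4.7019
5 5 load 5.1877
6 6 source 4.9795
7 7 load 4.7911
8 8 source 4.8719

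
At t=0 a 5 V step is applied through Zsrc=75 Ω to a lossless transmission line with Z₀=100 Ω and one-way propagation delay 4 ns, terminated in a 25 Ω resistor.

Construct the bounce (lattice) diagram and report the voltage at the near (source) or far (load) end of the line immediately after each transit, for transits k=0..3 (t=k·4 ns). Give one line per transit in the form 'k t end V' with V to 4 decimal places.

0 0 source 2.8571
1 4 load 1.1429
2 8 source 1.3878
3 12 load 1.2408

Γ_L=-0.600000, Γ_S=-0.142857; launch V₁=5·100/175=2.857143
k=0 src: V=2.8571
k=1 load: inc=2.857143, refl=2.857143·-0.600000=-1.7143; V=0.000000+2.857143+-1.714286=1.1429
k=2 src: inc=-1.714286, refl=-1.714286·-0.142857=0.2449; V=2.857143+-1.714286+0.244898=1.3878
k=3 load: inc=0.244898, refl=0.244898·-0.600000=-0.1469; V=1.142857+0.244898+-0.146939=1.2408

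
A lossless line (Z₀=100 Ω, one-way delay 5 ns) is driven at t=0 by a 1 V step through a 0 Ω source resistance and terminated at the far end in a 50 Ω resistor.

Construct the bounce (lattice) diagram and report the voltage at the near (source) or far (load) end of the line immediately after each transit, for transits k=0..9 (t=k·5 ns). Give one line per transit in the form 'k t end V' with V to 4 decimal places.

Γ_L=-0.333333, Γ_S=-1.000000; launch V₁=1·100/100=1.000000
k=0 src: V=1.0000
k=1 load: inc=1.000000, refl=1.000000·-0.333333=-0.3333; V=0.000000+1.000000+-0.333333=0.6667
k=2 src: inc=-0.333333, refl=-0.333333·-1.000000=0.3333; V=1.000000+-0.333333+0.333333=1.0000
k=3 load: inc=0.333333, refl=0.333333·-0.333333=-0.1111; V=0.666667+0.333333+-0.111111=0.8889
k=4 src: inc=-0.111111, refl=-0.111111·-1.000000=0.1111; V=1.000000+-0.111111+0.111111=1.0000
k=5 load: inc=0.111111, refl=0.111111·-0.333333=-0.0370; V=0.888889+0.111111+-0.037037=0.9630
k=6 src: inc=-0.037037, refl=-0.037037·-1.000000=0.0370; V=1.000000+-0.037037+0.037037=1.0000
k=7 load: inc=0.037037, refl=0.037037·-0.333333=-0.0123; V=0.962963+0.037037+-0.012346=0.9877
k=8 src: inc=-0.012346, refl=-0.012346·-1.000000=0.0123; V=1.000000+-0.012346+0.012346=1.0000
k=9 load: inc=0.012346, refl=0.012346·-0.333333=-0.0041; V=0.987654+0.012346+-0.004115=0.9959

0 0 source 1.0000
1 5 load 0.6667
2 10 source 1.0000
3 15 load 0.8889
4 20 source 1.0000
5 25 load 0.9630
6 30 source 1.0000
7 35 load 0.9877
8 40 source 1.0000
9 45 load 0.9959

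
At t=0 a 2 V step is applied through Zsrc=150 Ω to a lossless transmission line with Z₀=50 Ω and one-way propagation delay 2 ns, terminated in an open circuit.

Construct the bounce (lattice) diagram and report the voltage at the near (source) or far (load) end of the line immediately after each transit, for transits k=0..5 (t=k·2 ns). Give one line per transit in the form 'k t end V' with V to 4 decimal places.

0 0 source 0.5000
1 2 load 1.0000
2 4 source 1.2500
3 6 load 1.5000
4 8 source 1.6250
5 10 load 1.7500

Γ_L=1.000000, Γ_S=0.500000; launch V₁=2·50/200=0.500000
k=0 src: V=0.5000
k=1 load: inc=0.500000, refl=0.500000·1.000000=0.5000; V=0.000000+0.500000+0.500000=1.0000
k=2 src: inc=0.500000, refl=0.500000·0.500000=0.2500; V=0.500000+0.500000+0.250000=1.2500
k=3 load: inc=0.250000, refl=0.250000·1.000000=0.2500; V=1.000000+0.250000+0.250000=1.5000
k=4 src: inc=0.250000, refl=0.250000·0.500000=0.1250; V=1.250000+0.250000+0.125000=1.6250
k=5 load: inc=0.125000, refl=0.125000·1.000000=0.1250; V=1.500000+0.125000+0.125000=1.7500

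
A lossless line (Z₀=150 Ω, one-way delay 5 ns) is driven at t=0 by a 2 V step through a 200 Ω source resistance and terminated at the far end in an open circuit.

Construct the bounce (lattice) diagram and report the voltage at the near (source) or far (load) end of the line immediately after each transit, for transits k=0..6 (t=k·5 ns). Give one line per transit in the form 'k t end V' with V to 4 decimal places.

0 0 source 0.8571
1 5 load 1.7143
2 10 source 1.8367
3 15 load 1.9592
4 20 source 1.9767
5 25 load 1.9942
6 30 source 1.9967

Γ_L=1.000000, Γ_S=0.142857; launch V₁=2·150/350=0.857143
k=0 src: V=0.8571
k=1 load: inc=0.857143, refl=0.857143·1.000000=0.8571; V=0.000000+0.857143+0.857143=1.7143
k=2 src: inc=0.857143, refl=0.857143·0.142857=0.1224; V=0.857143+0.857143+0.122449=1.8367
k=3 load: inc=0.122449, refl=0.122449·1.000000=0.1224; V=1.714286+0.122449+0.122449=1.9592
k=4 src: inc=0.122449, refl=0.122449·0.142857=0.0175; V=1.836735+0.122449+0.017493=1.9767
k=5 load: inc=0.017493, refl=0.017493·1.000000=0.0175; V=1.959184+0.017493+0.017493=1.9942
k=6 src: inc=0.017493, refl=0.017493·0.142857=0.0025; V=1.976676+0.017493+0.002499=1.9967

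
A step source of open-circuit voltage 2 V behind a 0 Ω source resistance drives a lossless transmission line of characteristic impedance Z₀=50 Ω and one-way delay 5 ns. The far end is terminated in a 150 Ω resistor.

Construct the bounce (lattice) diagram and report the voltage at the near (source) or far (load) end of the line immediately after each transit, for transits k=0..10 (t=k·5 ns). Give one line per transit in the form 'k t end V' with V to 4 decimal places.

0 0 source 2.0000
1 5 load 3.0000
2 10 source 2.0000
3 15 load 1.5000
4 20 source 2.0000
5 25 load 2.2500
6 30 source 2.0000
7 35 load 1.8750
8 40 source 2.0000
9 45 load 2.0625
10 50 source 2.0000

Γ_L=0.500000, Γ_S=-1.000000; launch V₁=2·50/50=2.000000
k=0 src: V=2.0000
k=1 load: inc=2.000000, refl=2.000000·0.500000=1.0000; V=0.000000+2.000000+1.000000=3.0000
k=2 src: inc=1.000000, refl=1.000000·-1.000000=-1.0000; V=2.000000+1.000000+-1.000000=2.0000
k=3 load: inc=-1.000000, refl=-1.000000·0.500000=-0.5000; V=3.000000+-1.000000+-0.500000=1.5000
k=4 src: inc=-0.500000, refl=-0.500000·-1.000000=0.5000; V=2.000000+-0.500000+0.500000=2.0000
k=5 load: inc=0.500000, refl=0.500000·0.500000=0.2500; V=1.500000+0.500000+0.250000=2.2500
k=6 src: inc=0.250000, refl=0.250000·-1.000000=-0.2500; V=2.000000+0.250000+-0.250000=2.0000
k=7 load: inc=-0.250000, refl=-0.250000·0.500000=-0.1250; V=2.250000+-0.250000+-0.125000=1.8750
k=8 src: inc=-0.125000, refl=-0.125000·-1.000000=0.1250; V=2.000000+-0.125000+0.125000=2.0000
k=9 load: inc=0.125000, refl=0.125000·0.500000=0.0625; V=1.875000+0.125000+0.062500=2.0625
k=10 src: inc=0.062500, refl=0.062500·-1.000000=-0.0625; V=2.000000+0.062500+-0.062500=2.0000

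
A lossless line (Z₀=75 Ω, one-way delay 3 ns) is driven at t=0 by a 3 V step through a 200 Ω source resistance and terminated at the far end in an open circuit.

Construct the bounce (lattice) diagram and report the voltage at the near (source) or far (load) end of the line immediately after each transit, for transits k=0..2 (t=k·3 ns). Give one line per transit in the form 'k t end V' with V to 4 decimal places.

0 0 source 0.8182
1 3 load 1.6364
2 6 source 2.0083

Γ_L=1.000000, Γ_S=0.454545; launch V₁=3·75/275=0.818182
k=0 src: V=0.8182
k=1 load: inc=0.818182, refl=0.818182·1.000000=0.8182; V=0.000000+0.818182+0.818182=1.6364
k=2 src: inc=0.818182, refl=0.818182·0.454545=0.3719; V=0.818182+0.818182+0.371901=2.0083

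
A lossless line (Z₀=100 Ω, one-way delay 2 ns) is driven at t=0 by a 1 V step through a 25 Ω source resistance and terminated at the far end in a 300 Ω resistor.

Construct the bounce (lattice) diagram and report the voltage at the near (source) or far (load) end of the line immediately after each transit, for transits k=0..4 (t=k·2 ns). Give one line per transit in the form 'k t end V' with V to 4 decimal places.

Γ_L=0.500000, Γ_S=-0.600000; launch V₁=1·100/125=0.800000
k=0 src: V=0.8000
k=1 load: inc=0.800000, refl=0.800000·0.500000=0.4000; V=0.000000+0.800000+0.400000=1.2000
k=2 src: inc=0.400000, refl=0.400000·-0.600000=-0.2400; V=0.800000+0.400000+-0.240000=0.9600
k=3 load: inc=-0.240000, refl=-0.240000·0.500000=-0.1200; V=1.200000+-0.240000+-0.120000=0.8400
k=4 src: inc=-0.120000, refl=-0.120000·-0.600000=0.0720; V=0.960000+-0.120000+0.072000=0.9120

0 0 source 0.8000
1 2 load 1.2000
2 4 source 0.9600
3 6 load 0.8400
4 8 source 0.9120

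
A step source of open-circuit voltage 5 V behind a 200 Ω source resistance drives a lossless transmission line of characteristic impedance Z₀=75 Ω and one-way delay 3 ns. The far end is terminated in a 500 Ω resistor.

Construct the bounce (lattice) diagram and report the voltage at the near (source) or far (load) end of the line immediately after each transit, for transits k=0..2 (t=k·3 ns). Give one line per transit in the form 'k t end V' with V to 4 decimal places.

0 0 source 1.3636
1 3 load 2.3715
2 6 source 2.8297

Γ_L=0.739130, Γ_S=0.454545; launch V₁=5·75/275=1.363636
k=0 src: V=1.3636
k=1 load: inc=1.363636, refl=1.363636·0.739130=1.0079; V=0.000000+1.363636+1.007905=2.3715
k=2 src: inc=1.007905, refl=1.007905·0.454545=0.4581; V=1.363636+1.007905+0.458139=2.8297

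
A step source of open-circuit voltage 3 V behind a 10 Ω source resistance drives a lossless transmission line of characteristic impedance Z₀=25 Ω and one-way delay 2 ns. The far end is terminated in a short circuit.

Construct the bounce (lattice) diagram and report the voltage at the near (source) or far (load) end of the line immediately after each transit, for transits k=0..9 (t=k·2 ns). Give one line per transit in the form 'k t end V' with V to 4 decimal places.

0 0 source 2.1429
1 2 load 0.0000
2 4 source 0.9184
3 6 load 0.0000
4 8 source 0.3936
5 10 load 0.0000
6 12 source 0.1687
7 14 load 0.0000
8 16 source 0.0723
9 18 load 0.0000

Γ_L=-1.000000, Γ_S=-0.428571; launch V₁=3·25/35=2.142857
k=0 src: V=2.1429
k=1 load: inc=2.142857, refl=2.142857·-1.000000=-2.1429; V=0.000000+2.142857+-2.142857=0.0000
k=2 src: inc=-2.142857, refl=-2.142857·-0.428571=0.9184; V=2.142857+-2.142857+0.918367=0.9184
k=3 load: inc=0.918367, refl=0.918367·-1.000000=-0.9184; V=0.000000+0.918367+-0.918367=0.0000
k=4 src: inc=-0.918367, refl=-0.918367·-0.428571=0.3936; V=0.918367+-0.918367+0.393586=0.3936
k=5 load: inc=0.393586, refl=0.393586·-1.000000=-0.3936; V=0.000000+0.393586+-0.393586=0.0000
k=6 src: inc=-0.393586, refl=-0.393586·-0.428571=0.1687; V=0.393586+-0.393586+0.168680=0.1687
k=7 load: inc=0.168680, refl=0.168680·-1.000000=-0.1687; V=0.000000+0.168680+-0.168680=0.0000
k=8 src: inc=-0.168680, refl=-0.168680·-0.428571=0.0723; V=0.168680+-0.168680+0.072291=0.0723
k=9 load: inc=0.072291, refl=0.072291·-1.000000=-0.0723; V=0.000000+0.072291+-0.072291=0.0000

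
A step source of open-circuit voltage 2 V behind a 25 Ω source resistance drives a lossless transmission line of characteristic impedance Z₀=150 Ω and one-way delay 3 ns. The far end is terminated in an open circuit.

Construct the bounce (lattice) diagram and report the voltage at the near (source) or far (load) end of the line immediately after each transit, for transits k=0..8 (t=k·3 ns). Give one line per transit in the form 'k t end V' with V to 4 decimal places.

Γ_L=1.000000, Γ_S=-0.714286; launch V₁=2·150/175=1.714286
k=0 src: V=1.7143
k=1 load: inc=1.714286, refl=1.714286·1.000000=1.7143; V=0.000000+1.714286+1.714286=3.4286
k=2 src: inc=1.714286, refl=1.714286·-0.714286=-1.2245; V=1.714286+1.714286+-1.224490=2.2041
k=3 load: inc=-1.224490, refl=-1.224490·1.000000=-1.2245; V=3.428571+-1.224490+-1.224490=0.9796
k=4 src: inc=-1.224490, refl=-1.224490·-0.714286=0.8746; V=2.204082+-1.224490+0.874636=1.8542
k=5 load: inc=0.874636, refl=0.874636·1.000000=0.8746; V=0.979592+0.874636+0.874636=2.7289
k=6 src: inc=0.874636, refl=0.874636·-0.714286=-0.6247; V=1.854227+0.874636+-0.624740=2.1041
k=7 load: inc=-0.624740, refl=-0.624740·1.000000=-0.6247; V=2.728863+-0.624740+-0.624740=1.4794
k=8 src: inc=-0.624740, refl=-0.624740·-0.714286=0.4462; V=2.104123+-0.624740+0.446243=1.9256

0 0 source 1.7143
1 3 load 3.4286
2 6 source 2.2041
3 9 load 0.9796
4 12 source 1.8542
5 15 load 2.7289
6 18 source 2.1041
7 21 load 1.4794
8 24 source 1.9256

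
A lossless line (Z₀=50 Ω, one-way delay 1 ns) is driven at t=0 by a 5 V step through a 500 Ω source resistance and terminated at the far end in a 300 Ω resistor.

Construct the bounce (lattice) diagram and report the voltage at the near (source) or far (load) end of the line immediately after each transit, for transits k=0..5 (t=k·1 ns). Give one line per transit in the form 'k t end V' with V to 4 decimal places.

0 0 source 0.4545
1 1 load 0.7792
2 2 source 1.0449
3 3 load 1.2346
4 4 source 1.3899
5 5 load 1.5007

Γ_L=0.714286, Γ_S=0.818182; launch V₁=5·50/550=0.454545
k=0 src: V=0.4545
k=1 load: inc=0.454545, refl=0.454545·0.714286=0.3247; V=0.000000+0.454545+0.324675=0.7792
k=2 src: inc=0.324675, refl=0.324675·0.818182=0.2656; V=0.454545+0.324675+0.265643=1.0449
k=3 load: inc=0.265643, refl=0.265643·0.714286=0.1897; V=0.779221+0.265643+0.189745=1.2346
k=4 src: inc=0.189745, refl=0.189745·0.818182=0.1552; V=1.044864+0.189745+0.155246=1.3899
k=5 load: inc=0.155246, refl=0.155246·0.714286=0.1109; V=1.234610+0.155246+0.110890=1.5007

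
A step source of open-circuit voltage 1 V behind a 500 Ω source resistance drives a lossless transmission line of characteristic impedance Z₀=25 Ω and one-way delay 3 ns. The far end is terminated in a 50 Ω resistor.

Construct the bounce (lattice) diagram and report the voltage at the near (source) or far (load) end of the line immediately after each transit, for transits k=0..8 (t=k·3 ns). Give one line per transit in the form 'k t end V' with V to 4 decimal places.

Γ_L=0.333333, Γ_S=0.904762; launch V₁=1·25/525=0.047619
k=0 src: V=0.0476
k=1 load: inc=0.047619, refl=0.047619·0.333333=0.0159; V=0.000000+0.047619+0.015873=0.0635
k=2 src: inc=0.015873, refl=0.015873·0.904762=0.0144; V=0.047619+0.015873+0.014361=0.0779
k=3 load: inc=0.014361, refl=0.014361·0.333333=0.0048; V=0.063492+0.014361+0.004787=0.0826
k=4 src: inc=0.004787, refl=0.004787·0.904762=0.0043; V=0.077853+0.004787+0.004331=0.0870
k=5 load: inc=0.004331, refl=0.004331·0.333333=0.0014; V=0.082640+0.004331+0.001444=0.0884
k=6 src: inc=0.001444, refl=0.001444·0.904762=0.0013; V=0.086972+0.001444+0.001306=0.0897
k=7 load: inc=0.001306, refl=0.001306·0.333333=0.0004; V=0.088415+0.001306+0.000435=0.0902
k=8 src: inc=0.000435, refl=0.000435·0.904762=0.0004; V=0.089722+0.000435+0.000394=0.0906

0 0 source 0.0476
1 3 load 0.0635
2 6 source 0.0779
3 9 load 0.0826
4 12 source 0.0870
5 15 load 0.0884
6 18 source 0.0897
7 21 load 0.0902
8 24 source 0.0906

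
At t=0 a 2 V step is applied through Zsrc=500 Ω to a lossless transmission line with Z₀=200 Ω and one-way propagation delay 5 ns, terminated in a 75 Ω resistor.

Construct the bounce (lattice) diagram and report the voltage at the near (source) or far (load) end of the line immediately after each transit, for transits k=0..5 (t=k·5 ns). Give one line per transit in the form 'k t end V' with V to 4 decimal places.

Γ_L=-0.454545, Γ_S=0.428571; launch V₁=2·200/700=0.571429
k=0 src: V=0.5714
k=1 load: inc=0.571429, refl=0.571429·-0.454545=-0.2597; V=0.000000+0.571429+-0.259740=0.3117
k=2 src: inc=-0.259740, refl=-0.259740·0.428571=-0.1113; V=0.571429+-0.259740+-0.111317=0.2004
k=3 load: inc=-0.111317, refl=-0.111317·-0.454545=0.0506; V=0.311688+-0.111317+0.050599=0.2510
k=4 src: inc=0.050599, refl=0.050599·0.428571=0.0217; V=0.200371+0.050599+0.021685=0.2727
k=5 load: inc=0.021685, refl=0.021685·-0.454545=-0.0099; V=0.250970+0.021685+-0.009857=0.2628

0 0 source 0.5714
1 5 load 0.3117
2 10 source 0.2004
3 15 load 0.2510
4 20 source 0.2727
5 25 load 0.2628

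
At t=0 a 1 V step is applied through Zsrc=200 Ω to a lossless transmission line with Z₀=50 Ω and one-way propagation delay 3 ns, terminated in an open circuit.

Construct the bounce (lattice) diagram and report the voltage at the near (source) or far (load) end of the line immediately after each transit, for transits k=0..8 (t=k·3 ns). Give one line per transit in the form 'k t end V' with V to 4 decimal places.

0 0 source 0.2000
1 3 load 0.4000
2 6 source 0.5200
3 9 load 0.6400
4 12 source 0.7120
5 15 load 0.7840
6 18 source 0.8272
7 21 load 0.8704
8 24 source 0.8963

Γ_L=1.000000, Γ_S=0.600000; launch V₁=1·50/250=0.200000
k=0 src: V=0.2000
k=1 load: inc=0.200000, refl=0.200000·1.000000=0.2000; V=0.000000+0.200000+0.200000=0.4000
k=2 src: inc=0.200000, refl=0.200000·0.600000=0.1200; V=0.200000+0.200000+0.120000=0.5200
k=3 load: inc=0.120000, refl=0.120000·1.000000=0.1200; V=0.400000+0.120000+0.120000=0.6400
k=4 src: inc=0.120000, refl=0.120000·0.600000=0.0720; V=0.520000+0.120000+0.072000=0.7120
k=5 load: inc=0.072000, refl=0.072000·1.000000=0.0720; V=0.640000+0.072000+0.072000=0.7840
k=6 src: inc=0.072000, refl=0.072000·0.600000=0.0432; V=0.712000+0.072000+0.043200=0.8272
k=7 load: inc=0.043200, refl=0.043200·1.000000=0.0432; V=0.784000+0.043200+0.043200=0.8704
k=8 src: inc=0.043200, refl=0.043200·0.600000=0.0259; V=0.827200+0.043200+0.025920=0.8963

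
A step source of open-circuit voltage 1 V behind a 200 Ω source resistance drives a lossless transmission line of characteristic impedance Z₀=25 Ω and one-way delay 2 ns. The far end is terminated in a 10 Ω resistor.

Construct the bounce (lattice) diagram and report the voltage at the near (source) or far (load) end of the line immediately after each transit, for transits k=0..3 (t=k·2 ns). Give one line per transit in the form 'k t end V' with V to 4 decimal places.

Γ_L=-0.428571, Γ_S=0.777778; launch V₁=1·25/225=0.111111
k=0 src: V=0.1111
k=1 load: inc=0.111111, refl=0.111111·-0.428571=-0.0476; V=0.000000+0.111111+-0.047619=0.0635
k=2 src: inc=-0.047619, refl=-0.047619·0.777778=-0.0370; V=0.111111+-0.047619+-0.037037=0.0265
k=3 load: inc=-0.037037, refl=-0.037037·-0.428571=0.0159; V=0.063492+-0.037037+0.015873=0.0423

0 0 source 0.1111
1 2 load 0.0635
2 4 source 0.0265
3 6 load 0.0423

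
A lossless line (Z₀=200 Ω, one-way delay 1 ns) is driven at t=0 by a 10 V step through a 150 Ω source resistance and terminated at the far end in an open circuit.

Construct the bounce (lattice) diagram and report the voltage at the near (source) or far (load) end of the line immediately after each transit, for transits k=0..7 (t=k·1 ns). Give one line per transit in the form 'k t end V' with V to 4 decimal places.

Γ_L=1.000000, Γ_S=-0.142857; launch V₁=10·200/350=5.714286
k=0 src: V=5.7143
k=1 load: inc=5.714286, refl=5.714286·1.000000=5.7143; V=0.000000+5.714286+5.714286=11.4286
k=2 src: inc=5.714286, refl=5.714286·-0.142857=-0.8163; V=5.714286+5.714286+-0.816327=10.6122
k=3 load: inc=-0.816327, refl=-0.816327·1.000000=-0.8163; V=11.428571+-0.816327+-0.816327=9.7959
k=4 src: inc=-0.816327, refl=-0.816327·-0.142857=0.1166; V=10.612245+-0.816327+0.116618=9.9125
k=5 load: inc=0.116618, refl=0.116618·1.000000=0.1166; V=9.795918+0.116618+0.116618=10.0292
k=6 src: inc=0.116618, refl=0.116618·-0.142857=-0.0167; V=9.912536+0.116618+-0.016660=10.0125
k=7 load: inc=-0.016660, refl=-0.016660·1.000000=-0.0167; V=10.029155+-0.016660+-0.016660=9.9958

0 0 source 5.7143
1 1 load 11.4286
2 2 source 10.6122
3 3 load 9.7959
4 4 source 9.9125
5 5 load 10.0292
6 6 source 10.0125
7 7 load 9.9958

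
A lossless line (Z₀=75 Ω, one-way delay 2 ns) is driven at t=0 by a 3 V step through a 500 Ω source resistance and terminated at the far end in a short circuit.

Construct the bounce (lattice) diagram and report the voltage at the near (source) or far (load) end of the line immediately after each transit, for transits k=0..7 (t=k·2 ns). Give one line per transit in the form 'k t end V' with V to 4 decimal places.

0 0 source 0.3913
1 2 load 0.0000
2 4 source -0.2892
3 6 load 0.0000
4 8 source 0.2138
5 10 load 0.0000
6 12 source -0.1580
7 14 load 0.0000

Γ_L=-1.000000, Γ_S=0.739130; launch V₁=3·75/575=0.391304
k=0 src: V=0.3913
k=1 load: inc=0.391304, refl=0.391304·-1.000000=-0.3913; V=0.000000+0.391304+-0.391304=0.0000
k=2 src: inc=-0.391304, refl=-0.391304·0.739130=-0.2892; V=0.391304+-0.391304+-0.289225=-0.2892
k=3 load: inc=-0.289225, refl=-0.289225·-1.000000=0.2892; V=0.000000+-0.289225+0.289225=0.0000
k=4 src: inc=0.289225, refl=0.289225·0.739130=0.2138; V=-0.289225+0.289225+0.213775=0.2138
k=5 load: inc=0.213775, refl=0.213775·-1.000000=-0.2138; V=0.000000+0.213775+-0.213775=0.0000
k=6 src: inc=-0.213775, refl=-0.213775·0.739130=-0.1580; V=0.213775+-0.213775+-0.158008=-0.1580
k=7 load: inc=-0.158008, refl=-0.158008·-1.000000=0.1580; V=0.000000+-0.158008+0.158008=0.0000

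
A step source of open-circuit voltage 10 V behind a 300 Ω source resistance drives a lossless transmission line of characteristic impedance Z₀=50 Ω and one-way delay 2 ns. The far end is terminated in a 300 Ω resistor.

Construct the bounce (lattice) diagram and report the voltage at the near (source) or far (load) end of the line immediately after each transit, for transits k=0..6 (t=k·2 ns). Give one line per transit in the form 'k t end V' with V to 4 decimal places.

Γ_L=0.714286, Γ_S=0.714286; launch V₁=10·50/350=1.428571
k=0 src: V=1.4286
k=1 load: inc=1.428571, refl=1.428571·0.714286=1.0204; V=0.000000+1.428571+1.020408=2.4490
k=2 src: inc=1.020408, refl=1.020408·0.714286=0.7289; V=1.428571+1.020408+0.728863=3.1778
k=3 load: inc=0.728863, refl=0.728863·0.714286=0.5206; V=2.448980+0.728863+0.520616=3.6985
k=4 src: inc=0.520616, refl=0.520616·0.714286=0.3719; V=3.177843+0.520616+0.371869=4.0703
k=5 load: inc=0.371869, refl=0.371869·0.714286=0.2656; V=3.698459+0.371869+0.265621=4.3359
k=6 src: inc=0.265621, refl=0.265621·0.714286=0.1897; V=4.070328+0.265621+0.189729=4.5257

0 0 source 1.4286
1 2 load 2.4490
2 4 source 3.1778
3 6 load 3.6985
4 8 source 4.0703
5 10 load 4.3359
6 12 source 4.5257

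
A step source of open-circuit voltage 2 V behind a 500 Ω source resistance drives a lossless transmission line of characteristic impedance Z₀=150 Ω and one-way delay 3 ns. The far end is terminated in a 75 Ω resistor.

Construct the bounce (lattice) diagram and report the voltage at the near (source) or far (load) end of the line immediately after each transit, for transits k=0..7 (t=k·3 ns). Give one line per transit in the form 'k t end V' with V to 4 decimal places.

0 0 source 0.4615
1 3 load 0.3077
2 6 source 0.2249
3 9 load 0.2525
4 12 source 0.2673
5 15 load 0.2624
6 18 source 0.2597
7 21 load 0.2606

Γ_L=-0.333333, Γ_S=0.538462; launch V₁=2·150/650=0.461538
k=0 src: V=0.4615
k=1 load: inc=0.461538, refl=0.461538·-0.333333=-0.1538; V=0.000000+0.461538+-0.153846=0.3077
k=2 src: inc=-0.153846, refl=-0.153846·0.538462=-0.0828; V=0.461538+-0.153846+-0.082840=0.2249
k=3 load: inc=-0.082840, refl=-0.082840·-0.333333=0.0276; V=0.307692+-0.082840+0.027613=0.2525
k=4 src: inc=0.027613, refl=0.027613·0.538462=0.0149; V=0.224852+0.027613+0.014869=0.2673
k=5 load: inc=0.014869, refl=0.014869·-0.333333=-0.0050; V=0.252465+0.014869+-0.004956=0.2624
k=6 src: inc=-0.004956, refl=-0.004956·0.538462=-0.0027; V=0.267334+-0.004956+-0.002669=0.2597
k=7 load: inc=-0.002669, refl=-0.002669·-0.333333=0.0009; V=0.262378+-0.002669+0.000890=0.2606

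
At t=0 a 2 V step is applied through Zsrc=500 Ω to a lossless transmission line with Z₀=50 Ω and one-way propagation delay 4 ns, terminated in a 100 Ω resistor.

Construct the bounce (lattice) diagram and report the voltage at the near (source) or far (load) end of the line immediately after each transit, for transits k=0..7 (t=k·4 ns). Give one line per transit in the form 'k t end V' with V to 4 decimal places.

Γ_L=0.333333, Γ_S=0.818182; launch V₁=2·50/550=0.181818
k=0 src: V=0.1818
k=1 load: inc=0.181818, refl=0.181818·0.333333=0.0606; V=0.000000+0.181818+0.060606=0.2424
k=2 src: inc=0.060606, refl=0.060606·0.818182=0.0496; V=0.181818+0.060606+0.049587=0.2920
k=3 load: inc=0.049587, refl=0.049587·0.333333=0.0165; V=0.242424+0.049587+0.016529=0.3085
k=4 src: inc=0.016529, refl=0.016529·0.818182=0.0135; V=0.292011+0.016529+0.013524=0.3221
k=5 load: inc=0.013524, refl=0.013524·0.333333=0.0045; V=0.308540+0.013524+0.004508=0.3266
k=6 src: inc=0.004508, refl=0.004508·0.818182=0.0037; V=0.322064+0.004508+0.003688=0.3303
k=7 load: inc=0.003688, refl=0.003688·0.333333=0.0012; V=0.326572+0.003688+0.001229=0.3315

0 0 source 0.1818
1 4 load 0.2424
2 8 source 0.2920
3 12 load 0.3085
4 16 source 0.3221
5 20 load 0.3266
6 24 source 0.3303
7 28 load 0.3315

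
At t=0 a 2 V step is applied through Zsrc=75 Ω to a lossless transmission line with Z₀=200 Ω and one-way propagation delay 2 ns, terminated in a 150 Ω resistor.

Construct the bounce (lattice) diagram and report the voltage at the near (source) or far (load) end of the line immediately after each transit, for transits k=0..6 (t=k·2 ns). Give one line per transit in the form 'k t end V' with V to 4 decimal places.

0 0 source 1.4545
1 2 load 1.2468
2 4 source 1.3412
3 6 load 1.3277
4 8 source 1.3338
5 10 load 1.3330
6 12 source 1.3334

Γ_L=-0.142857, Γ_S=-0.454545; launch V₁=2·200/275=1.454545
k=0 src: V=1.4545
k=1 load: inc=1.454545, refl=1.454545·-0.142857=-0.2078; V=0.000000+1.454545+-0.207792=1.2468
k=2 src: inc=-0.207792, refl=-0.207792·-0.454545=0.0945; V=1.454545+-0.207792+0.094451=1.3412
k=3 load: inc=0.094451, refl=0.094451·-0.142857=-0.0135; V=1.246753+0.094451+-0.013493=1.3277
k=4 src: inc=-0.013493, refl=-0.013493·-0.454545=0.0061; V=1.341204+-0.013493+0.006133=1.3338
k=5 load: inc=0.006133, refl=0.006133·-0.142857=-0.0009; V=1.327711+0.006133+-0.000876=1.3330
k=6 src: inc=-0.000876, refl=-0.000876·-0.454545=0.0004; V=1.333844+-0.000876+0.000398=1.3334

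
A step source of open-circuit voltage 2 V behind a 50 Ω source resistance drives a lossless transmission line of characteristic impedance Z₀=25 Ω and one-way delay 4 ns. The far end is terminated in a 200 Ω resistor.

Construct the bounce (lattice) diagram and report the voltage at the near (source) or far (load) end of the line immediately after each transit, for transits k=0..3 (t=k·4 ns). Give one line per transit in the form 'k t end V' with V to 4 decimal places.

0 0 source 0.6667
1 4 load 1.1852
2 8 source 1.3580
3 12 load 1.4925

Γ_L=0.777778, Γ_S=0.333333; launch V₁=2·25/75=0.666667
k=0 src: V=0.6667
k=1 load: inc=0.666667, refl=0.666667·0.777778=0.5185; V=0.000000+0.666667+0.518519=1.1852
k=2 src: inc=0.518519, refl=0.518519·0.333333=0.1728; V=0.666667+0.518519+0.172840=1.3580
k=3 load: inc=0.172840, refl=0.172840·0.777778=0.1344; V=1.185185+0.172840+0.134431=1.4925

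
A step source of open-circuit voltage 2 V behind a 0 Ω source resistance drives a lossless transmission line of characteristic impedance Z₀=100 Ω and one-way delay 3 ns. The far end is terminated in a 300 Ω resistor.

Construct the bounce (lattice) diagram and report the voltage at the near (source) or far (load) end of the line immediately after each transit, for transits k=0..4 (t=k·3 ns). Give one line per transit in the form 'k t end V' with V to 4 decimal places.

0 0 source 2.0000
1 3 load 3.0000
2 6 source 2.0000
3 9 load 1.5000
4 12 source 2.0000

Γ_L=0.500000, Γ_S=-1.000000; launch V₁=2·100/100=2.000000
k=0 src: V=2.0000
k=1 load: inc=2.000000, refl=2.000000·0.500000=1.0000; V=0.000000+2.000000+1.000000=3.0000
k=2 src: inc=1.000000, refl=1.000000·-1.000000=-1.0000; V=2.000000+1.000000+-1.000000=2.0000
k=3 load: inc=-1.000000, refl=-1.000000·0.500000=-0.5000; V=3.000000+-1.000000+-0.500000=1.5000
k=4 src: inc=-0.500000, refl=-0.500000·-1.000000=0.5000; V=2.000000+-0.500000+0.500000=2.0000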